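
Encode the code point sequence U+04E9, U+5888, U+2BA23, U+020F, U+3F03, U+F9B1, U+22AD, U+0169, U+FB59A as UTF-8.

D3 A9 E5 A2 88 F0 AB A8 A3 C8 8F E3 BC 83 EF A6 B1 E2 8A AD C5 A9 F3 BB 96 9A

U+04E9: 2-byte form → D3 A9.
U+5888: 3-byte form → E5 A2 88.
U+2BA23: 4-byte form → F0 AB A8 A3.
U+020F: 2-byte form → C8 8F.
U+3F03: 3-byte form → E3 BC 83.
U+F9B1: 3-byte form → EF A6 B1.
U+22AD: 3-byte form → E2 8A AD.
U+0169: 2-byte form → C5 A9.
U+FB59A: 4-byte form → F3 BB 96 9A.
Concatenated (26 bytes): D3 A9 E5 A2 88 F0 AB A8 A3 C8 8F E3 BC 83 EF A6 B1 E2 8A AD C5 A9 F3 BB 96 9A.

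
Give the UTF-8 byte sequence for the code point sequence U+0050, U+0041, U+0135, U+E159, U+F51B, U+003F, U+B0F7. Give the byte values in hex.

50 41 C4 B5 EE 85 99 EF 94 9B 3F EB 83 B7

U+0050: 1-byte form → 50.
U+0041: 1-byte form → 41.
U+0135: 2-byte form → C4 B5.
U+E159: 3-byte form → EE 85 99.
U+F51B: 3-byte form → EF 94 9B.
U+003F: 1-byte form → 3F.
U+B0F7: 3-byte form → EB 83 B7.
Concatenated (14 bytes): 50 41 C4 B5 EE 85 99 EF 94 9B 3F EB 83 B7.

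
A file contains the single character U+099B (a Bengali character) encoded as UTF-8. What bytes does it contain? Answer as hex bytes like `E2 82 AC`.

E0 A6 9B

U+099B = 0x99B = 2459 decimal. In range U+0800–U+FFFF → 3-byte form: 1110xxxx 10xxxxxx 10xxxxxx.
Binary (16 bits): 0000100110011011.
Split 4+6+6: 0000 | 100110 | 011011.
Byte 1: 11100000 = 0xE0.
Byte 2: 10100110 = 0xA6.
Byte 3: 10011011 = 0x9B.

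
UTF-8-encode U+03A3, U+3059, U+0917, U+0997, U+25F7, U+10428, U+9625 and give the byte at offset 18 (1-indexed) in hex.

1-indexed offset 18 is 0-indexed offset 17.
U+03A3 → 2-byte form CE A3 at offsets 0–1.
U+3059 → 3-byte form E3 81 99 at offsets 2–4.
U+0917 → 3-byte form E0 A4 97 at offsets 5–7.
U+0997 → 3-byte form E0 A6 97 at offsets 8–10.
U+25F7 → 3-byte form E2 97 B7 at offsets 11–13.
U+10428 → 4-byte form F0 90 90 A8 at offsets 14–17.
Offset 17 falls in char 6's range; it's byte 4 of F0 90 90 A8 = 0xA8.

0xA8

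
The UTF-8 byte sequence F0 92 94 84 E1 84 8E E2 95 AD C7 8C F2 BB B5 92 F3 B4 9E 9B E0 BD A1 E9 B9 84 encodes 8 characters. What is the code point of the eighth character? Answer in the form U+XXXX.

Offset 0: leading byte 0xF0 = 11110000 → 4-byte char #1 = F0 92 94 84.
Offset 4: leading byte 0xE1 = 11100001 → 3-byte char #2 = E1 84 8E.
Offset 7: leading byte 0xE2 = 11100010 → 3-byte char #3 = E2 95 AD.
Offset 10: leading byte 0xC7 = 11000111 → 2-byte char #4 = C7 8C.
Offset 12: leading byte 0xF2 = 11110010 → 4-byte char #5 = F2 BB B5 92.
Offset 16: leading byte 0xF3 = 11110011 → 4-byte char #6 = F3 B4 9E 9B.
Offset 20: leading byte 0xE0 = 11100000 → 3-byte char #7 = E0 BD A1.
Offset 23: leading byte 0xE9 = 11101001 → 3-byte char #8 = E9 B9 84.
Leading byte 0xE9 = 11101001 matches 1110xxxx → 3-byte sequence.
Byte 1: 0xE9 = 11101001, payload 1001 (4 bits).
Byte 2: 0xB9 = 10111001 (10xxxxxx ✓), payload 111001.
Byte 3: 0x84 = 10000100 (10xxxxxx ✓), payload 000100.
Concatenate: 1001111001000100 = 0x9E44 (16 bits → U+9E44).

U+9E44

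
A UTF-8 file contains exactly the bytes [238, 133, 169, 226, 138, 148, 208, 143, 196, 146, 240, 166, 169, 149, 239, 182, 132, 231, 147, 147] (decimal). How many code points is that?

7

Byte at offset 0: 0xEE = 11101110 → 3-byte char (#1). Advance 3.
Byte at offset 3: 0xE2 = 11100010 → 3-byte char (#2). Advance 3.
Byte at offset 6: 0xD0 = 11010000 → 2-byte char (#3). Advance 2.
Byte at offset 8: 0xC4 = 11000100 → 2-byte char (#4). Advance 2.
Byte at offset 10: 0xF0 = 11110000 → 4-byte char (#5). Advance 4.
Byte at offset 14: 0xEF = 11101111 → 3-byte char (#6). Advance 3.
Byte at offset 17: 0xE7 = 11100111 → 3-byte char (#7). Advance 3.
Reached end at offset 20 after 7 code points.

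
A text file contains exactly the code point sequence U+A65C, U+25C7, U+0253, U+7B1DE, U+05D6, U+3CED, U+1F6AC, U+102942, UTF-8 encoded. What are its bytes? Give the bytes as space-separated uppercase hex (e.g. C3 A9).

EA 99 9C E2 97 87 C9 93 F1 BB 87 9E D7 96 E3 B3 AD F0 9F 9A AC F4 82 A5 82

U+A65C: 3-byte form → EA 99 9C.
U+25C7: 3-byte form → E2 97 87.
U+0253: 2-byte form → C9 93.
U+7B1DE: 4-byte form → F1 BB 87 9E.
U+05D6: 2-byte form → D7 96.
U+3CED: 3-byte form → E3 B3 AD.
U+1F6AC: 4-byte form → F0 9F 9A AC.
U+102942: 4-byte form → F4 82 A5 82.
Concatenated (25 bytes): EA 99 9C E2 97 87 C9 93 F1 BB 87 9E D7 96 E3 B3 AD F0 9F 9A AC F4 82 A5 82.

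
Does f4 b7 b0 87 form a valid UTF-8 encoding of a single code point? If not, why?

invalid (encodes a value above U+10FFFF)

Leading byte 0xF4 = 11110100 → 4-byte form.
Payload = 0x137C07, which exceeds U+10FFFF, the maximum Unicode code point. (Leading bytes F5–FF, or F4 followed by ≥ 0x90, are invalid.)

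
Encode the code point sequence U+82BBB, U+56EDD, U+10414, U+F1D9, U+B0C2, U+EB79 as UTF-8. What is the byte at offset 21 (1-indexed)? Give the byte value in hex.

1-indexed offset 21 is 0-indexed offset 20.
U+82BBB → 4-byte form F2 82 AE BB at offsets 0–3.
U+56EDD → 4-byte form F1 96 BB 9D at offsets 4–7.
U+10414 → 4-byte form F0 90 90 94 at offsets 8–11.
U+F1D9 → 3-byte form EF 87 99 at offsets 12–14.
U+B0C2 → 3-byte form EB 83 82 at offsets 15–17.
U+EB79 → 3-byte form EE AD B9 at offsets 18–20.
Offset 20 falls in char 6's range; it's byte 3 of EE AD B9 = 0xB9.

0xB9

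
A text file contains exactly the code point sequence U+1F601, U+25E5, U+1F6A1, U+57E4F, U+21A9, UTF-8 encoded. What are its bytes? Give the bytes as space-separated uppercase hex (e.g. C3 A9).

F0 9F 98 81 E2 97 A5 F0 9F 9A A1 F1 97 B9 8F E2 86 A9

U+1F601: 4-byte form → F0 9F 98 81.
U+25E5: 3-byte form → E2 97 A5.
U+1F6A1: 4-byte form → F0 9F 9A A1.
U+57E4F: 4-byte form → F1 97 B9 8F.
U+21A9: 3-byte form → E2 86 A9.
Concatenated (18 bytes): F0 9F 98 81 E2 97 A5 F0 9F 9A A1 F1 97 B9 8F E2 86 A9.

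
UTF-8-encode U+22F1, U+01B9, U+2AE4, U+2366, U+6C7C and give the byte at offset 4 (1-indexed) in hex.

0xC6

1-indexed offset 4 is 0-indexed offset 3.
U+22F1 → 3-byte form E2 8B B1 at offsets 0–2.
U+01B9 → 2-byte form C6 B9 at offsets 3–4.
Offset 3 falls in char 2's range; it's byte 1 of C6 B9 = 0xC6.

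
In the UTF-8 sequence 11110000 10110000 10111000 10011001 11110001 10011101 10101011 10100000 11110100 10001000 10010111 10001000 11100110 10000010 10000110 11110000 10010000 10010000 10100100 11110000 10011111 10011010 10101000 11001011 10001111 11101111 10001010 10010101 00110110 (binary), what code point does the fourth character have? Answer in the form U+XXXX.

Offset 0: leading byte 0xF0 = 11110000 → 4-byte char #1 = F0 B0 B8 99.
Offset 4: leading byte 0xF1 = 11110001 → 4-byte char #2 = F1 9D AB A0.
Offset 8: leading byte 0xF4 = 11110100 → 4-byte char #3 = F4 88 97 88.
Offset 12: leading byte 0xE6 = 11100110 → 3-byte char #4 = E6 82 86.
Leading byte 0xE6 = 11100110 matches 1110xxxx → 3-byte sequence.
Byte 1: 0xE6 = 11100110, payload 0110 (4 bits).
Byte 2: 0x82 = 10000010 (10xxxxxx ✓), payload 000010.
Byte 3: 0x86 = 10000110 (10xxxxxx ✓), payload 000110.
Concatenate: 0110000010000110 = 0x6086 (16 bits → U+6086).

U+6086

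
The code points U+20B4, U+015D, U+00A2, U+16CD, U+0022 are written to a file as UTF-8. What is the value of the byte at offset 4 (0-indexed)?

U+20B4 → 3-byte form E2 82 B4 at offsets 0–2.
U+015D → 2-byte form C5 9D at offsets 3–4.
Offset 4 falls in char 2's range; it's byte 2 of C5 9D = 0x9D.

0x9D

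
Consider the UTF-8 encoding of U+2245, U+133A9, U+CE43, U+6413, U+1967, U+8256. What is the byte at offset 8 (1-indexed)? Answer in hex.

1-indexed offset 8 is 0-indexed offset 7.
U+2245 → 3-byte form E2 89 85 at offsets 0–2.
U+133A9 → 4-byte form F0 93 8E A9 at offsets 3–6.
U+CE43 → 3-byte form EC B9 83 at offsets 7–9.
Offset 7 falls in char 3's range; it's byte 1 of EC B9 83 = 0xEC.

0xEC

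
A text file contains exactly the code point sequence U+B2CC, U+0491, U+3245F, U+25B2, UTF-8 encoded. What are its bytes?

U+B2CC: 3-byte form → EB 8B 8C.
U+0491: 2-byte form → D2 91.
U+3245F: 4-byte form → F0 B2 91 9F.
U+25B2: 3-byte form → E2 96 B2.
Concatenated (12 bytes): EB 8B 8C D2 91 F0 B2 91 9F E2 96 B2.

EB 8B 8C D2 91 F0 B2 91 9F E2 96 B2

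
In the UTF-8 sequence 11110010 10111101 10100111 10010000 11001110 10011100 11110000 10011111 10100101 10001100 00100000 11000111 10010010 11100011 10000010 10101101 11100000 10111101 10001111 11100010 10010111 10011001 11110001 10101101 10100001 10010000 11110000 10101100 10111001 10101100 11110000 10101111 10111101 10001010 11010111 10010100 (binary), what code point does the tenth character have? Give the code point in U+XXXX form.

Offset 0: leading byte 0xF2 = 11110010 → 4-byte char #1 = F2 BD A7 90.
Offset 4: leading byte 0xCE = 11001110 → 2-byte char #2 = CE 9C.
Offset 6: leading byte 0xF0 = 11110000 → 4-byte char #3 = F0 9F A5 8C.
Offset 10: leading byte 0x20 = 00100000 → 1-byte char #4 = 20.
Offset 11: leading byte 0xC7 = 11000111 → 2-byte char #5 = C7 92.
Offset 13: leading byte 0xE3 = 11100011 → 3-byte char #6 = E3 82 AD.
Offset 16: leading byte 0xE0 = 11100000 → 3-byte char #7 = E0 BD 8F.
Offset 19: leading byte 0xE2 = 11100010 → 3-byte char #8 = E2 97 99.
Offset 22: leading byte 0xF1 = 11110001 → 4-byte char #9 = F1 AD A1 90.
Offset 26: leading byte 0xF0 = 11110000 → 4-byte char #10 = F0 AC B9 AC.
Leading byte 0xF0 = 11110000 matches 11110xxx → 4-byte sequence.
Byte 1: 0xF0 = 11110000, payload 000 (3 bits).
Byte 2: 0xAC = 10101100 (10xxxxxx ✓), payload 101100.
Byte 3: 0xB9 = 10111001 (10xxxxxx ✓), payload 111001.
Byte 4: 0xAC = 10101100 (10xxxxxx ✓), payload 101100.
Concatenate: 000101100111001101100 = 0x2CE6C (21 bits → U+2CE6C).

U+2CE6C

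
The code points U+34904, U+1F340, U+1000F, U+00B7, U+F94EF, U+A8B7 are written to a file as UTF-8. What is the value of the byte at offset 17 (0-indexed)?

U+34904 → 4-byte form F0 B4 A4 84 at offsets 0–3.
U+1F340 → 4-byte form F0 9F 8D 80 at offsets 4–7.
U+1000F → 4-byte form F0 90 80 8F at offsets 8–11.
U+00B7 → 2-byte form C2 B7 at offsets 12–13.
U+F94EF → 4-byte form F3 B9 93 AF at offsets 14–17.
Offset 17 falls in char 5's range; it's byte 4 of F3 B9 93 AF = 0xAF.

0xAF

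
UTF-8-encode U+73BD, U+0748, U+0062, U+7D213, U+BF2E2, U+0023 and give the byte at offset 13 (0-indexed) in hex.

0xA2

U+73BD → 3-byte form E7 8E BD at offsets 0–2.
U+0748 → 2-byte form DD 88 at offsets 3–4.
U+0062 → 1-byte form 62 at offsets 5–5.
U+7D213 → 4-byte form F1 BD 88 93 at offsets 6–9.
U+BF2E2 → 4-byte form F2 BF 8B A2 at offsets 10–13.
Offset 13 falls in char 5's range; it's byte 4 of F2 BF 8B A2 = 0xA2.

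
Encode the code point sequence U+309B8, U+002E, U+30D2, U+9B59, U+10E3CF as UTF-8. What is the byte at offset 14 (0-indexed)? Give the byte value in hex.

0x8F

U+309B8 → 4-byte form F0 B0 A6 B8 at offsets 0–3.
U+002E → 1-byte form 2E at offsets 4–4.
U+30D2 → 3-byte form E3 83 92 at offsets 5–7.
U+9B59 → 3-byte form E9 AD 99 at offsets 8–10.
U+10E3CF → 4-byte form F4 8E 8F 8F at offsets 11–14.
Offset 14 falls in char 5's range; it's byte 4 of F4 8E 8F 8F = 0x8F.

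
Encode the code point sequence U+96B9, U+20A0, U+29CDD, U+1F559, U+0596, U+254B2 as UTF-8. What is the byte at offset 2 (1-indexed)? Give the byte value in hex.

1-indexed offset 2 is 0-indexed offset 1.
U+96B9 → 3-byte form E9 9A B9 at offsets 0–2.
Offset 1 falls in char 1's range; it's byte 2 of E9 9A B9 = 0x9A.

0x9A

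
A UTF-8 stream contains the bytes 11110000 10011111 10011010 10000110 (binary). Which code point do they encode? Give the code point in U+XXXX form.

Leading byte 0xF0 = 11110000 matches 11110xxx → 4-byte sequence.
Byte 1: 0xF0 = 11110000, payload 000 (3 bits).
Byte 2: 0x9F = 10011111 (10xxxxxx ✓), payload 011111.
Byte 3: 0x9A = 10011010 (10xxxxxx ✓), payload 011010.
Byte 4: 0x86 = 10000110 (10xxxxxx ✓), payload 000110.
Concatenate: 000011111011010000110 = 0x1F686 (21 bits → U+1F686).

U+1F686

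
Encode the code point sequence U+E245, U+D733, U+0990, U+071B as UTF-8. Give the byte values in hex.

U+E245: 3-byte form → EE 89 85.
U+D733: 3-byte form → ED 9C B3.
U+0990: 3-byte form → E0 A6 90.
U+071B: 2-byte form → DC 9B.
Concatenated (11 bytes): EE 89 85 ED 9C B3 E0 A6 90 DC 9B.

EE 89 85 ED 9C B3 E0 A6 90 DC 9B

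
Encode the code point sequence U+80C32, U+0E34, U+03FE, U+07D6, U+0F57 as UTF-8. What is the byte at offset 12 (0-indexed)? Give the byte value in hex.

0xBD

U+80C32 → 4-byte form F2 80 B0 B2 at offsets 0–3.
U+0E34 → 3-byte form E0 B8 B4 at offsets 4–6.
U+03FE → 2-byte form CF BE at offsets 7–8.
U+07D6 → 2-byte form DF 96 at offsets 9–10.
U+0F57 → 3-byte form E0 BD 97 at offsets 11–13.
Offset 12 falls in char 5's range; it's byte 2 of E0 BD 97 = 0xBD.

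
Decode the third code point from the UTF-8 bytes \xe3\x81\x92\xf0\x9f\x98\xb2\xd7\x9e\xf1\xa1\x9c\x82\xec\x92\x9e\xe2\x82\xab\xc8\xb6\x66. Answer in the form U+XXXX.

U+05DE

Offset 0: leading byte 0xE3 = 11100011 → 3-byte char #1 = E3 81 92.
Offset 3: leading byte 0xF0 = 11110000 → 4-byte char #2 = F0 9F 98 B2.
Offset 7: leading byte 0xD7 = 11010111 → 2-byte char #3 = D7 9E.
Leading byte 0xD7 = 11010111 matches 110xxxxx → 2-byte sequence.
Byte 1: 0xD7 = 11010111, payload 10111 (5 bits).
Byte 2: 0x9E = 10011110 (10xxxxxx ✓), payload 011110.
Concatenate: 10111011110 = 0x5DE (11 bits → U+05DE).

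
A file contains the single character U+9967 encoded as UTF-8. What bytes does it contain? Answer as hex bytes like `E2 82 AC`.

U+9967 = 0x9967 = 39271 decimal. In range U+0800–U+FFFF → 3-byte form: 1110xxxx 10xxxxxx 10xxxxxx.
Binary (16 bits): 1001100101100111.
Split 4+6+6: 1001 | 100101 | 100111.
Byte 1: 11101001 = 0xE9.
Byte 2: 10100101 = 0xA5.
Byte 3: 10100111 = 0xA7.

E9 A5 A7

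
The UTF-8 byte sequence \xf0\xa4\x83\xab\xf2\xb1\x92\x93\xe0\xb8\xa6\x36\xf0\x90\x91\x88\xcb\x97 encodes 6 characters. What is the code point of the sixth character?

U+02D7

Offset 0: leading byte 0xF0 = 11110000 → 4-byte char #1 = F0 A4 83 AB.
Offset 4: leading byte 0xF2 = 11110010 → 4-byte char #2 = F2 B1 92 93.
Offset 8: leading byte 0xE0 = 11100000 → 3-byte char #3 = E0 B8 A6.
Offset 11: leading byte 0x36 = 00110110 → 1-byte char #4 = 36.
Offset 12: leading byte 0xF0 = 11110000 → 4-byte char #5 = F0 90 91 88.
Offset 16: leading byte 0xCB = 11001011 → 2-byte char #6 = CB 97.
Leading byte 0xCB = 11001011 matches 110xxxxx → 2-byte sequence.
Byte 1: 0xCB = 11001011, payload 01011 (5 bits).
Byte 2: 0x97 = 10010111 (10xxxxxx ✓), payload 010111.
Concatenate: 01011010111 = 0x2D7 (11 bits → U+02D7).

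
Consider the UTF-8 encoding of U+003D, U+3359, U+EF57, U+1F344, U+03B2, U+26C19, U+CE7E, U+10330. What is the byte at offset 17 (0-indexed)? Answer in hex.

U+003D → 1-byte form 3D at offsets 0–0.
U+3359 → 3-byte form E3 8D 99 at offsets 1–3.
U+EF57 → 3-byte form EE BD 97 at offsets 4–6.
U+1F344 → 4-byte form F0 9F 8D 84 at offsets 7–10.
U+03B2 → 2-byte form CE B2 at offsets 11–12.
U+26C19 → 4-byte form F0 A6 B0 99 at offsets 13–16.
U+CE7E → 3-byte form EC B9 BE at offsets 17–19.
Offset 17 falls in char 7's range; it's byte 1 of EC B9 BE = 0xEC.

0xEC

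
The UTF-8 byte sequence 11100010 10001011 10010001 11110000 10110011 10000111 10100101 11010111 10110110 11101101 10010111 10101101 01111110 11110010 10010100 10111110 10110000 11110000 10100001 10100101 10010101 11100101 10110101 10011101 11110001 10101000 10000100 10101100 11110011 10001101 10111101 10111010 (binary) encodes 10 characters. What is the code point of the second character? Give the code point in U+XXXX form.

Offset 0: leading byte 0xE2 = 11100010 → 3-byte char #1 = E2 8B 91.
Offset 3: leading byte 0xF0 = 11110000 → 4-byte char #2 = F0 B3 87 A5.
Leading byte 0xF0 = 11110000 matches 11110xxx → 4-byte sequence.
Byte 1: 0xF0 = 11110000, payload 000 (3 bits).
Byte 2: 0xB3 = 10110011 (10xxxxxx ✓), payload 110011.
Byte 3: 0x87 = 10000111 (10xxxxxx ✓), payload 000111.
Byte 4: 0xA5 = 10100101 (10xxxxxx ✓), payload 100101.
Concatenate: 000110011000111100101 = 0x331E5 (21 bits → U+331E5).

U+331E5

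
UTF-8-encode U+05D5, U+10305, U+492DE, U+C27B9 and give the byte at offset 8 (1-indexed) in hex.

1-indexed offset 8 is 0-indexed offset 7.
U+05D5 → 2-byte form D7 95 at offsets 0–1.
U+10305 → 4-byte form F0 90 8C 85 at offsets 2–5.
U+492DE → 4-byte form F1 89 8B 9E at offsets 6–9.
Offset 7 falls in char 3's range; it's byte 2 of F1 89 8B 9E = 0x89.

0x89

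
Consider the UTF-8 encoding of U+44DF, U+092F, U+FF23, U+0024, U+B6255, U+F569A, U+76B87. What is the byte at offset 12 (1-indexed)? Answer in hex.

1-indexed offset 12 is 0-indexed offset 11.
U+44DF → 3-byte form E4 93 9F at offsets 0–2.
U+092F → 3-byte form E0 A4 AF at offsets 3–5.
U+FF23 → 3-byte form EF BC A3 at offsets 6–8.
U+0024 → 1-byte form 24 at offsets 9–9.
U+B6255 → 4-byte form F2 B6 89 95 at offsets 10–13.
Offset 11 falls in char 5's range; it's byte 2 of F2 B6 89 95 = 0xB6.

0xB6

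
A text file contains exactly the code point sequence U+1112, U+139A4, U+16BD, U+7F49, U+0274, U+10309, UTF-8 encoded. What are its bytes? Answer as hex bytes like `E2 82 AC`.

U+1112: 3-byte form → E1 84 92.
U+139A4: 4-byte form → F0 93 A6 A4.
U+16BD: 3-byte form → E1 9A BD.
U+7F49: 3-byte form → E7 BD 89.
U+0274: 2-byte form → C9 B4.
U+10309: 4-byte form → F0 90 8C 89.
Concatenated (19 bytes): E1 84 92 F0 93 A6 A4 E1 9A BD E7 BD 89 C9 B4 F0 90 8C 89.

E1 84 92 F0 93 A6 A4 E1 9A BD E7 BD 89 C9 B4 F0 90 8C 89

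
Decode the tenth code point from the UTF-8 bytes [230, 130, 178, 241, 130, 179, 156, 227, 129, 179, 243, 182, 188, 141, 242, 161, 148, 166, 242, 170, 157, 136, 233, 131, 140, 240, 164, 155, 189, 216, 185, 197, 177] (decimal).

U+0171

Offset 0: leading byte 0xE6 = 11100110 → 3-byte char #1 = E6 82 B2.
Offset 3: leading byte 0xF1 = 11110001 → 4-byte char #2 = F1 82 B3 9C.
Offset 7: leading byte 0xE3 = 11100011 → 3-byte char #3 = E3 81 B3.
Offset 10: leading byte 0xF3 = 11110011 → 4-byte char #4 = F3 B6 BC 8D.
Offset 14: leading byte 0xF2 = 11110010 → 4-byte char #5 = F2 A1 94 A6.
Offset 18: leading byte 0xF2 = 11110010 → 4-byte char #6 = F2 AA 9D 88.
Offset 22: leading byte 0xE9 = 11101001 → 3-byte char #7 = E9 83 8C.
Offset 25: leading byte 0xF0 = 11110000 → 4-byte char #8 = F0 A4 9B BD.
Offset 29: leading byte 0xD8 = 11011000 → 2-byte char #9 = D8 B9.
Offset 31: leading byte 0xC5 = 11000101 → 2-byte char #10 = C5 B1.
Leading byte 0xC5 = 11000101 matches 110xxxxx → 2-byte sequence.
Byte 1: 0xC5 = 11000101, payload 00101 (5 bits).
Byte 2: 0xB1 = 10110001 (10xxxxxx ✓), payload 110001.
Concatenate: 00101110001 = 0x171 (11 bits → U+0171).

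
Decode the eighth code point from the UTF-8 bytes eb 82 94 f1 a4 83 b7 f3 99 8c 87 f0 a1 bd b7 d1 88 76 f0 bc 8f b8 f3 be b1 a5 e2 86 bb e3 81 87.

U+FEC65

Offset 0: leading byte 0xEB = 11101011 → 3-byte char #1 = EB 82 94.
Offset 3: leading byte 0xF1 = 11110001 → 4-byte char #2 = F1 A4 83 B7.
Offset 7: leading byte 0xF3 = 11110011 → 4-byte char #3 = F3 99 8C 87.
Offset 11: leading byte 0xF0 = 11110000 → 4-byte char #4 = F0 A1 BD B7.
Offset 15: leading byte 0xD1 = 11010001 → 2-byte char #5 = D1 88.
Offset 17: leading byte 0x76 = 01110110 → 1-byte char #6 = 76.
Offset 18: leading byte 0xF0 = 11110000 → 4-byte char #7 = F0 BC 8F B8.
Offset 22: leading byte 0xF3 = 11110011 → 4-byte char #8 = F3 BE B1 A5.
Leading byte 0xF3 = 11110011 matches 11110xxx → 4-byte sequence.
Byte 1: 0xF3 = 11110011, payload 011 (3 bits).
Byte 2: 0xBE = 10111110 (10xxxxxx ✓), payload 111110.
Byte 3: 0xB1 = 10110001 (10xxxxxx ✓), payload 110001.
Byte 4: 0xA5 = 10100101 (10xxxxxx ✓), payload 100101.
Concatenate: 011111110110001100101 = 0xFEC65 (21 bits → U+FEC65).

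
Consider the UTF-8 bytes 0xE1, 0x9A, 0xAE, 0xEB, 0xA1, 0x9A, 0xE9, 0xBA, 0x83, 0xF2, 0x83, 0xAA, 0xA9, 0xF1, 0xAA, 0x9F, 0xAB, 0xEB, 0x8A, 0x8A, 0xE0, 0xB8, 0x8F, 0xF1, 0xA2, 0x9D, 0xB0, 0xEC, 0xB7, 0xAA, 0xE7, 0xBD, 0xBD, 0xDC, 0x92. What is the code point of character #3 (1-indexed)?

Offset 0: leading byte 0xE1 = 11100001 → 3-byte char #1 = E1 9A AE.
Offset 3: leading byte 0xEB = 11101011 → 3-byte char #2 = EB A1 9A.
Offset 6: leading byte 0xE9 = 11101001 → 3-byte char #3 = E9 BA 83.
Leading byte 0xE9 = 11101001 matches 1110xxxx → 3-byte sequence.
Byte 1: 0xE9 = 11101001, payload 1001 (4 bits).
Byte 2: 0xBA = 10111010 (10xxxxxx ✓), payload 111010.
Byte 3: 0x83 = 10000011 (10xxxxxx ✓), payload 000011.
Concatenate: 1001111010000011 = 0x9E83 (16 bits → U+9E83).

U+9E83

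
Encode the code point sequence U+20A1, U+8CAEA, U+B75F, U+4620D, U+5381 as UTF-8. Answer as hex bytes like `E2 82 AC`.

E2 82 A1 F2 8C AB AA EB 9D 9F F1 86 88 8D E5 8E 81

U+20A1: 3-byte form → E2 82 A1.
U+8CAEA: 4-byte form → F2 8C AB AA.
U+B75F: 3-byte form → EB 9D 9F.
U+4620D: 4-byte form → F1 86 88 8D.
U+5381: 3-byte form → E5 8E 81.
Concatenated (17 bytes): E2 82 A1 F2 8C AB AA EB 9D 9F F1 86 88 8D E5 8E 81.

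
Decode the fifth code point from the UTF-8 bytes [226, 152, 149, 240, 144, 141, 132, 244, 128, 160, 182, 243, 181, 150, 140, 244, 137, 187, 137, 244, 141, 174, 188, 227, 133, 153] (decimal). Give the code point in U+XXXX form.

U+109EC9

Offset 0: leading byte 0xE2 = 11100010 → 3-byte char #1 = E2 98 95.
Offset 3: leading byte 0xF0 = 11110000 → 4-byte char #2 = F0 90 8D 84.
Offset 7: leading byte 0xF4 = 11110100 → 4-byte char #3 = F4 80 A0 B6.
Offset 11: leading byte 0xF3 = 11110011 → 4-byte char #4 = F3 B5 96 8C.
Offset 15: leading byte 0xF4 = 11110100 → 4-byte char #5 = F4 89 BB 89.
Leading byte 0xF4 = 11110100 matches 11110xxx → 4-byte sequence.
Byte 1: 0xF4 = 11110100, payload 100 (3 bits).
Byte 2: 0x89 = 10001001 (10xxxxxx ✓), payload 001001.
Byte 3: 0xBB = 10111011 (10xxxxxx ✓), payload 111011.
Byte 4: 0x89 = 10001001 (10xxxxxx ✓), payload 001001.
Concatenate: 100001001111011001001 = 0x109EC9 (21 bits → U+109EC9).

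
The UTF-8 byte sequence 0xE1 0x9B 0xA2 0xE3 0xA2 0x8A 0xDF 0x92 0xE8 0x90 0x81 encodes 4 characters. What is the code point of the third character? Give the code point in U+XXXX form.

U+07D2

Offset 0: leading byte 0xE1 = 11100001 → 3-byte char #1 = E1 9B A2.
Offset 3: leading byte 0xE3 = 11100011 → 3-byte char #2 = E3 A2 8A.
Offset 6: leading byte 0xDF = 11011111 → 2-byte char #3 = DF 92.
Leading byte 0xDF = 11011111 matches 110xxxxx → 2-byte sequence.
Byte 1: 0xDF = 11011111, payload 11111 (5 bits).
Byte 2: 0x92 = 10010010 (10xxxxxx ✓), payload 010010.
Concatenate: 11111010010 = 0x7D2 (11 bits → U+07D2).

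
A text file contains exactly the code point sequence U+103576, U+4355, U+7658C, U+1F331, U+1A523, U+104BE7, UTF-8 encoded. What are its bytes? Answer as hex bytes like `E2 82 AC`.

F4 83 95 B6 E4 8D 95 F1 B6 96 8C F0 9F 8C B1 F0 9A 94 A3 F4 84 AF A7

U+103576: 4-byte form → F4 83 95 B6.
U+4355: 3-byte form → E4 8D 95.
U+7658C: 4-byte form → F1 B6 96 8C.
U+1F331: 4-byte form → F0 9F 8C B1.
U+1A523: 4-byte form → F0 9A 94 A3.
U+104BE7: 4-byte form → F4 84 AF A7.
Concatenated (23 bytes): F4 83 95 B6 E4 8D 95 F1 B6 96 8C F0 9F 8C B1 F0 9A 94 A3 F4 84 AF A7.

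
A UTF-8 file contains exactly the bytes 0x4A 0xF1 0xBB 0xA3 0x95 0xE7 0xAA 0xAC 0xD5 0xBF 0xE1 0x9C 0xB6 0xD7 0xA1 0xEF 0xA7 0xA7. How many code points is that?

Byte at offset 0: 0x4A = 01001010 → 1-byte char (#1). Advance 1.
Byte at offset 1: 0xF1 = 11110001 → 4-byte char (#2). Advance 4.
Byte at offset 5: 0xE7 = 11100111 → 3-byte char (#3). Advance 3.
Byte at offset 8: 0xD5 = 11010101 → 2-byte char (#4). Advance 2.
Byte at offset 10: 0xE1 = 11100001 → 3-byte char (#5). Advance 3.
Byte at offset 13: 0xD7 = 11010111 → 2-byte char (#6). Advance 2.
Byte at offset 15: 0xEF = 11101111 → 3-byte char (#7). Advance 3.
Reached end at offset 18 after 7 code points.

7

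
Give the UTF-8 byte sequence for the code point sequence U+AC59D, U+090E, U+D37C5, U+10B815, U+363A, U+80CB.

F2 AC 96 9D E0 A4 8E F3 93 9F 85 F4 8B A0 95 E3 98 BA E8 83 8B

U+AC59D: 4-byte form → F2 AC 96 9D.
U+090E: 3-byte form → E0 A4 8E.
U+D37C5: 4-byte form → F3 93 9F 85.
U+10B815: 4-byte form → F4 8B A0 95.
U+363A: 3-byte form → E3 98 BA.
U+80CB: 3-byte form → E8 83 8B.
Concatenated (21 bytes): F2 AC 96 9D E0 A4 8E F3 93 9F 85 F4 8B A0 95 E3 98 BA E8 83 8B.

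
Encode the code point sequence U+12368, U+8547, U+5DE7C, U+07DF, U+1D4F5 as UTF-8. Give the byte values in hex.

U+12368: 4-byte form → F0 92 8D A8.
U+8547: 3-byte form → E8 95 87.
U+5DE7C: 4-byte form → F1 9D B9 BC.
U+07DF: 2-byte form → DF 9F.
U+1D4F5: 4-byte form → F0 9D 93 B5.
Concatenated (17 bytes): F0 92 8D A8 E8 95 87 F1 9D B9 BC DF 9F F0 9D 93 B5.

F0 92 8D A8 E8 95 87 F1 9D B9 BC DF 9F F0 9D 93 B5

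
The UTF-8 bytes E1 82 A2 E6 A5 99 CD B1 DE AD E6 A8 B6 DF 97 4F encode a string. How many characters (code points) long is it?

7

Byte at offset 0: 0xE1 = 11100001 → 3-byte char (#1). Advance 3.
Byte at offset 3: 0xE6 = 11100110 → 3-byte char (#2). Advance 3.
Byte at offset 6: 0xCD = 11001101 → 2-byte char (#3). Advance 2.
Byte at offset 8: 0xDE = 11011110 → 2-byte char (#4). Advance 2.
Byte at offset 10: 0xE6 = 11100110 → 3-byte char (#5). Advance 3.
Byte at offset 13: 0xDF = 11011111 → 2-byte char (#6). Advance 2.
Byte at offset 15: 0x4F = 01001111 → 1-byte char (#7). Advance 1.
Reached end at offset 16 after 7 code points.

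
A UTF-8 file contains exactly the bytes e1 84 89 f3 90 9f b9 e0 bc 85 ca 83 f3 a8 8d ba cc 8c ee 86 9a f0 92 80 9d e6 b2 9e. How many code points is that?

9

Byte at offset 0: 0xE1 = 11100001 → 3-byte char (#1). Advance 3.
Byte at offset 3: 0xF3 = 11110011 → 4-byte char (#2). Advance 4.
Byte at offset 7: 0xE0 = 11100000 → 3-byte char (#3). Advance 3.
Byte at offset 10: 0xCA = 11001010 → 2-byte char (#4). Advance 2.
Byte at offset 12: 0xF3 = 11110011 → 4-byte char (#5). Advance 4.
Byte at offset 16: 0xCC = 11001100 → 2-byte char (#6). Advance 2.
Byte at offset 18: 0xEE = 11101110 → 3-byte char (#7). Advance 3.
Byte at offset 21: 0xF0 = 11110000 → 4-byte char (#8). Advance 4.
Byte at offset 25: 0xE6 = 11100110 → 3-byte char (#9). Advance 3.
Reached end at offset 28 after 9 code points.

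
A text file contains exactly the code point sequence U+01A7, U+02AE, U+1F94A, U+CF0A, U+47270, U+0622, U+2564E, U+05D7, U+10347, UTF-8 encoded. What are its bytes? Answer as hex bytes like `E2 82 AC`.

U+01A7: 2-byte form → C6 A7.
U+02AE: 2-byte form → CA AE.
U+1F94A: 4-byte form → F0 9F A5 8A.
U+CF0A: 3-byte form → EC BC 8A.
U+47270: 4-byte form → F1 87 89 B0.
U+0622: 2-byte form → D8 A2.
U+2564E: 4-byte form → F0 A5 99 8E.
U+05D7: 2-byte form → D7 97.
U+10347: 4-byte form → F0 90 8D 87.
Concatenated (27 bytes): C6 A7 CA AE F0 9F A5 8A EC BC 8A F1 87 89 B0 D8 A2 F0 A5 99 8E D7 97 F0 90 8D 87.

C6 A7 CA AE F0 9F A5 8A EC BC 8A F1 87 89 B0 D8 A2 F0 A5 99 8E D7 97 F0 90 8D 87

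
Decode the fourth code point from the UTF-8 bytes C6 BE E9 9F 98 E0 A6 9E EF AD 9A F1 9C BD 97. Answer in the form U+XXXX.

U+FB5A

Offset 0: leading byte 0xC6 = 11000110 → 2-byte char #1 = C6 BE.
Offset 2: leading byte 0xE9 = 11101001 → 3-byte char #2 = E9 9F 98.
Offset 5: leading byte 0xE0 = 11100000 → 3-byte char #3 = E0 A6 9E.
Offset 8: leading byte 0xEF = 11101111 → 3-byte char #4 = EF AD 9A.
Leading byte 0xEF = 11101111 matches 1110xxxx → 3-byte sequence.
Byte 1: 0xEF = 11101111, payload 1111 (4 bits).
Byte 2: 0xAD = 10101101 (10xxxxxx ✓), payload 101101.
Byte 3: 0x9A = 10011010 (10xxxxxx ✓), payload 011010.
Concatenate: 1111101101011010 = 0xFB5A (16 bits → U+FB5A).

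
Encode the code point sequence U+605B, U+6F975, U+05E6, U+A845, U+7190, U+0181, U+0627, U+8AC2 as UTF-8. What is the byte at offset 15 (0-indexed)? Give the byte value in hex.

0xC6

U+605B → 3-byte form E6 81 9B at offsets 0–2.
U+6F975 → 4-byte form F1 AF A5 B5 at offsets 3–6.
U+05E6 → 2-byte form D7 A6 at offsets 7–8.
U+A845 → 3-byte form EA A1 85 at offsets 9–11.
U+7190 → 3-byte form E7 86 90 at offsets 12–14.
U+0181 → 2-byte form C6 81 at offsets 15–16.
Offset 15 falls in char 6's range; it's byte 1 of C6 81 = 0xC6.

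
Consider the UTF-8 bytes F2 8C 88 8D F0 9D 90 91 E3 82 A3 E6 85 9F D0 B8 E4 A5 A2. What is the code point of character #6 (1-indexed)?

U+4962

Offset 0: leading byte 0xF2 = 11110010 → 4-byte char #1 = F2 8C 88 8D.
Offset 4: leading byte 0xF0 = 11110000 → 4-byte char #2 = F0 9D 90 91.
Offset 8: leading byte 0xE3 = 11100011 → 3-byte char #3 = E3 82 A3.
Offset 11: leading byte 0xE6 = 11100110 → 3-byte char #4 = E6 85 9F.
Offset 14: leading byte 0xD0 = 11010000 → 2-byte char #5 = D0 B8.
Offset 16: leading byte 0xE4 = 11100100 → 3-byte char #6 = E4 A5 A2.
Leading byte 0xE4 = 11100100 matches 1110xxxx → 3-byte sequence.
Byte 1: 0xE4 = 11100100, payload 0100 (4 bits).
Byte 2: 0xA5 = 10100101 (10xxxxxx ✓), payload 100101.
Byte 3: 0xA2 = 10100010 (10xxxxxx ✓), payload 100010.
Concatenate: 0100100101100010 = 0x4962 (16 bits → U+4962).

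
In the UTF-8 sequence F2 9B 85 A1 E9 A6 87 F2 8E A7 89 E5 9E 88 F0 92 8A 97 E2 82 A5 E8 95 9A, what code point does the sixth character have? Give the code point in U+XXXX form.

U+20A5

Offset 0: leading byte 0xF2 = 11110010 → 4-byte char #1 = F2 9B 85 A1.
Offset 4: leading byte 0xE9 = 11101001 → 3-byte char #2 = E9 A6 87.
Offset 7: leading byte 0xF2 = 11110010 → 4-byte char #3 = F2 8E A7 89.
Offset 11: leading byte 0xE5 = 11100101 → 3-byte char #4 = E5 9E 88.
Offset 14: leading byte 0xF0 = 11110000 → 4-byte char #5 = F0 92 8A 97.
Offset 18: leading byte 0xE2 = 11100010 → 3-byte char #6 = E2 82 A5.
Leading byte 0xE2 = 11100010 matches 1110xxxx → 3-byte sequence.
Byte 1: 0xE2 = 11100010, payload 0010 (4 bits).
Byte 2: 0x82 = 10000010 (10xxxxxx ✓), payload 000010.
Byte 3: 0xA5 = 10100101 (10xxxxxx ✓), payload 100101.
Concatenate: 0010000010100101 = 0x20A5 (16 bits → U+20A5).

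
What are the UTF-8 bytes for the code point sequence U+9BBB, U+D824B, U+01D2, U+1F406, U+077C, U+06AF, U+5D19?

E9 AE BB F3 98 89 8B C7 92 F0 9F 90 86 DD BC DA AF E5 B4 99

U+9BBB: 3-byte form → E9 AE BB.
U+D824B: 4-byte form → F3 98 89 8B.
U+01D2: 2-byte form → C7 92.
U+1F406: 4-byte form → F0 9F 90 86.
U+077C: 2-byte form → DD BC.
U+06AF: 2-byte form → DA AF.
U+5D19: 3-byte form → E5 B4 99.
Concatenated (20 bytes): E9 AE BB F3 98 89 8B C7 92 F0 9F 90 86 DD BC DA AF E5 B4 99.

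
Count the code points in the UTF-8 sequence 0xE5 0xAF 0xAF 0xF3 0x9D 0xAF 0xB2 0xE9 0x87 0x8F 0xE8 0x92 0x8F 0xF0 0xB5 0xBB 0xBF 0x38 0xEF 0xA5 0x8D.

7

Byte at offset 0: 0xE5 = 11100101 → 3-byte char (#1). Advance 3.
Byte at offset 3: 0xF3 = 11110011 → 4-byte char (#2). Advance 4.
Byte at offset 7: 0xE9 = 11101001 → 3-byte char (#3). Advance 3.
Byte at offset 10: 0xE8 = 11101000 → 3-byte char (#4). Advance 3.
Byte at offset 13: 0xF0 = 11110000 → 4-byte char (#5). Advance 4.
Byte at offset 17: 0x38 = 00111000 → 1-byte char (#6). Advance 1.
Byte at offset 18: 0xEF = 11101111 → 3-byte char (#7). Advance 3.
Reached end at offset 21 after 7 code points.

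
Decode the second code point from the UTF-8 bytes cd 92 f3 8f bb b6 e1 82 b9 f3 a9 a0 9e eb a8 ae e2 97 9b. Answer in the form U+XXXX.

Offset 0: leading byte 0xCD = 11001101 → 2-byte char #1 = CD 92.
Offset 2: leading byte 0xF3 = 11110011 → 4-byte char #2 = F3 8F BB B6.
Leading byte 0xF3 = 11110011 matches 11110xxx → 4-byte sequence.
Byte 1: 0xF3 = 11110011, payload 011 (3 bits).
Byte 2: 0x8F = 10001111 (10xxxxxx ✓), payload 001111.
Byte 3: 0xBB = 10111011 (10xxxxxx ✓), payload 111011.
Byte 4: 0xB6 = 10110110 (10xxxxxx ✓), payload 110110.
Concatenate: 011001111111011110110 = 0xCFEF6 (21 bits → U+CFEF6).

U+CFEF6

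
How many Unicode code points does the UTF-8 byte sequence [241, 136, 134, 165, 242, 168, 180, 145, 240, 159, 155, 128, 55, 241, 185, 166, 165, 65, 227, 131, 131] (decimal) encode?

Byte at offset 0: 0xF1 = 11110001 → 4-byte char (#1). Advance 4.
Byte at offset 4: 0xF2 = 11110010 → 4-byte char (#2). Advance 4.
Byte at offset 8: 0xF0 = 11110000 → 4-byte char (#3). Advance 4.
Byte at offset 12: 0x37 = 00110111 → 1-byte char (#4). Advance 1.
Byte at offset 13: 0xF1 = 11110001 → 4-byte char (#5). Advance 4.
Byte at offset 17: 0x41 = 01000001 → 1-byte char (#6). Advance 1.
Byte at offset 18: 0xE3 = 11100011 → 3-byte char (#7). Advance 3.
Reached end at offset 21 after 7 code points.

7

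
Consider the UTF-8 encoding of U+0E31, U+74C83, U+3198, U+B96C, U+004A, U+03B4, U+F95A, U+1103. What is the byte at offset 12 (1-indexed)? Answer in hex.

0xA5

1-indexed offset 12 is 0-indexed offset 11.
U+0E31 → 3-byte form E0 B8 B1 at offsets 0–2.
U+74C83 → 4-byte form F1 B4 B2 83 at offsets 3–6.
U+3198 → 3-byte form E3 86 98 at offsets 7–9.
U+B96C → 3-byte form EB A5 AC at offsets 10–12.
Offset 11 falls in char 4's range; it's byte 2 of EB A5 AC = 0xA5.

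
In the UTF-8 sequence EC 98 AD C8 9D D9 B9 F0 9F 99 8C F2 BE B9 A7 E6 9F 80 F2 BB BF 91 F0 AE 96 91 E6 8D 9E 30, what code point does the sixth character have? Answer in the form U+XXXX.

U+67C0

Offset 0: leading byte 0xEC = 11101100 → 3-byte char #1 = EC 98 AD.
Offset 3: leading byte 0xC8 = 11001000 → 2-byte char #2 = C8 9D.
Offset 5: leading byte 0xD9 = 11011001 → 2-byte char #3 = D9 B9.
Offset 7: leading byte 0xF0 = 11110000 → 4-byte char #4 = F0 9F 99 8C.
Offset 11: leading byte 0xF2 = 11110010 → 4-byte char #5 = F2 BE B9 A7.
Offset 15: leading byte 0xE6 = 11100110 → 3-byte char #6 = E6 9F 80.
Leading byte 0xE6 = 11100110 matches 1110xxxx → 3-byte sequence.
Byte 1: 0xE6 = 11100110, payload 0110 (4 bits).
Byte 2: 0x9F = 10011111 (10xxxxxx ✓), payload 011111.
Byte 3: 0x80 = 10000000 (10xxxxxx ✓), payload 000000.
Concatenate: 0110011111000000 = 0x67C0 (16 bits → U+67C0).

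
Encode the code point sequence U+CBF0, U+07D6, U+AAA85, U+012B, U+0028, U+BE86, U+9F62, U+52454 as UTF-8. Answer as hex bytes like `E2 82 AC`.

EC AF B0 DF 96 F2 AA AA 85 C4 AB 28 EB BA 86 E9 BD A2 F1 92 91 94

U+CBF0: 3-byte form → EC AF B0.
U+07D6: 2-byte form → DF 96.
U+AAA85: 4-byte form → F2 AA AA 85.
U+012B: 2-byte form → C4 AB.
U+0028: 1-byte form → 28.
U+BE86: 3-byte form → EB BA 86.
U+9F62: 3-byte form → E9 BD A2.
U+52454: 4-byte form → F1 92 91 94.
Concatenated (22 bytes): EC AF B0 DF 96 F2 AA AA 85 C4 AB 28 EB BA 86 E9 BD A2 F1 92 91 94.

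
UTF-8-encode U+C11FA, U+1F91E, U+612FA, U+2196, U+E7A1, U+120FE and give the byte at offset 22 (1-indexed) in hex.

1-indexed offset 22 is 0-indexed offset 21.
U+C11FA → 4-byte form F3 81 87 BA at offsets 0–3.
U+1F91E → 4-byte form F0 9F A4 9E at offsets 4–7.
U+612FA → 4-byte form F1 A1 8B BA at offsets 8–11.
U+2196 → 3-byte form E2 86 96 at offsets 12–14.
U+E7A1 → 3-byte form EE 9E A1 at offsets 15–17.
U+120FE → 4-byte form F0 92 83 BE at offsets 18–21.
Offset 21 falls in char 6's range; it's byte 4 of F0 92 83 BE = 0xBE.

0xBE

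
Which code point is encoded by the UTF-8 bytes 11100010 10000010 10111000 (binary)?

U+20B8

Leading byte 0xE2 = 11100010 matches 1110xxxx → 3-byte sequence.
Byte 1: 0xE2 = 11100010, payload 0010 (4 bits).
Byte 2: 0x82 = 10000010 (10xxxxxx ✓), payload 000010.
Byte 3: 0xB8 = 10111000 (10xxxxxx ✓), payload 111000.
Concatenate: 0010000010111000 = 0x20B8 (16 bits → U+20B8).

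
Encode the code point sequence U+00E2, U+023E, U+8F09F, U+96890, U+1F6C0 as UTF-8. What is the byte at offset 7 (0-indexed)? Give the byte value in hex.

U+00E2 → 2-byte form C3 A2 at offsets 0–1.
U+023E → 2-byte form C8 BE at offsets 2–3.
U+8F09F → 4-byte form F2 8F 82 9F at offsets 4–7.
Offset 7 falls in char 3's range; it's byte 4 of F2 8F 82 9F = 0x9F.

0x9F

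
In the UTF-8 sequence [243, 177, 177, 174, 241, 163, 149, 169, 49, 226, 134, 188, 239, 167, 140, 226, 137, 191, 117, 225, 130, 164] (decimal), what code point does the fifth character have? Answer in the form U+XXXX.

Offset 0: leading byte 0xF3 = 11110011 → 4-byte char #1 = F3 B1 B1 AE.
Offset 4: leading byte 0xF1 = 11110001 → 4-byte char #2 = F1 A3 95 A9.
Offset 8: leading byte 0x31 = 00110001 → 1-byte char #3 = 31.
Offset 9: leading byte 0xE2 = 11100010 → 3-byte char #4 = E2 86 BC.
Offset 12: leading byte 0xEF = 11101111 → 3-byte char #5 = EF A7 8C.
Leading byte 0xEF = 11101111 matches 1110xxxx → 3-byte sequence.
Byte 1: 0xEF = 11101111, payload 1111 (4 bits).
Byte 2: 0xA7 = 10100111 (10xxxxxx ✓), payload 100111.
Byte 3: 0x8C = 10001100 (10xxxxxx ✓), payload 001100.
Concatenate: 1111100111001100 = 0xF9CC (16 bits → U+F9CC).

U+F9CC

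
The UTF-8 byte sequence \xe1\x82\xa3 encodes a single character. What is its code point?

U+10A3

Leading byte 0xE1 = 11100001 matches 1110xxxx → 3-byte sequence.
Byte 1: 0xE1 = 11100001, payload 0001 (4 bits).
Byte 2: 0x82 = 10000010 (10xxxxxx ✓), payload 000010.
Byte 3: 0xA3 = 10100011 (10xxxxxx ✓), payload 100011.
Concatenate: 0001000010100011 = 0x10A3 (16 bits → U+10A3).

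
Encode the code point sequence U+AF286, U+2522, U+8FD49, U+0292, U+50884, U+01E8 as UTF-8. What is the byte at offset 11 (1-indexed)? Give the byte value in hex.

0x89

1-indexed offset 11 is 0-indexed offset 10.
U+AF286 → 4-byte form F2 AF 8A 86 at offsets 0–3.
U+2522 → 3-byte form E2 94 A2 at offsets 4–6.
U+8FD49 → 4-byte form F2 8F B5 89 at offsets 7–10.
Offset 10 falls in char 3's range; it's byte 4 of F2 8F B5 89 = 0x89.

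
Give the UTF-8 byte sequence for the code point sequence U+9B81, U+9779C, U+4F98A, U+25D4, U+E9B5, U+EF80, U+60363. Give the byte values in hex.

U+9B81: 3-byte form → E9 AE 81.
U+9779C: 4-byte form → F2 97 9E 9C.
U+4F98A: 4-byte form → F1 8F A6 8A.
U+25D4: 3-byte form → E2 97 94.
U+E9B5: 3-byte form → EE A6 B5.
U+EF80: 3-byte form → EE BE 80.
U+60363: 4-byte form → F1 A0 8D A3.
Concatenated (24 bytes): E9 AE 81 F2 97 9E 9C F1 8F A6 8A E2 97 94 EE A6 B5 EE BE 80 F1 A0 8D A3.

E9 AE 81 F2 97 9E 9C F1 8F A6 8A E2 97 94 EE A6 B5 EE BE 80 F1 A0 8D A3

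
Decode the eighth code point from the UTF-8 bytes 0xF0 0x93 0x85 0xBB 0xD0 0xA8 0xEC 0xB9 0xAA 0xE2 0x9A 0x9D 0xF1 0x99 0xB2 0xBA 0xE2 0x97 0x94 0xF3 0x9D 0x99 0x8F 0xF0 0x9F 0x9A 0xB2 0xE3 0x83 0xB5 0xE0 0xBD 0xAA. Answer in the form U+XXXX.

U+1F6B2

Offset 0: leading byte 0xF0 = 11110000 → 4-byte char #1 = F0 93 85 BB.
Offset 4: leading byte 0xD0 = 11010000 → 2-byte char #2 = D0 A8.
Offset 6: leading byte 0xEC = 11101100 → 3-byte char #3 = EC B9 AA.
Offset 9: leading byte 0xE2 = 11100010 → 3-byte char #4 = E2 9A 9D.
Offset 12: leading byte 0xF1 = 11110001 → 4-byte char #5 = F1 99 B2 BA.
Offset 16: leading byte 0xE2 = 11100010 → 3-byte char #6 = E2 97 94.
Offset 19: leading byte 0xF3 = 11110011 → 4-byte char #7 = F3 9D 99 8F.
Offset 23: leading byte 0xF0 = 11110000 → 4-byte char #8 = F0 9F 9A B2.
Leading byte 0xF0 = 11110000 matches 11110xxx → 4-byte sequence.
Byte 1: 0xF0 = 11110000, payload 000 (3 bits).
Byte 2: 0x9F = 10011111 (10xxxxxx ✓), payload 011111.
Byte 3: 0x9A = 10011010 (10xxxxxx ✓), payload 011010.
Byte 4: 0xB2 = 10110010 (10xxxxxx ✓), payload 110010.
Concatenate: 000011111011010110010 = 0x1F6B2 (21 bits → U+1F6B2).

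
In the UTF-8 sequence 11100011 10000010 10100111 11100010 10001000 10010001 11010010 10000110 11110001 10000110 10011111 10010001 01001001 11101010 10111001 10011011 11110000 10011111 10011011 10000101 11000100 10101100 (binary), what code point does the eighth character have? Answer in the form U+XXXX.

U+012C

Offset 0: leading byte 0xE3 = 11100011 → 3-byte char #1 = E3 82 A7.
Offset 3: leading byte 0xE2 = 11100010 → 3-byte char #2 = E2 88 91.
Offset 6: leading byte 0xD2 = 11010010 → 2-byte char #3 = D2 86.
Offset 8: leading byte 0xF1 = 11110001 → 4-byte char #4 = F1 86 9F 91.
Offset 12: leading byte 0x49 = 01001001 → 1-byte char #5 = 49.
Offset 13: leading byte 0xEA = 11101010 → 3-byte char #6 = EA B9 9B.
Offset 16: leading byte 0xF0 = 11110000 → 4-byte char #7 = F0 9F 9B 85.
Offset 20: leading byte 0xC4 = 11000100 → 2-byte char #8 = C4 AC.
Leading byte 0xC4 = 11000100 matches 110xxxxx → 2-byte sequence.
Byte 1: 0xC4 = 11000100, payload 00100 (5 bits).
Byte 2: 0xAC = 10101100 (10xxxxxx ✓), payload 101100.
Concatenate: 00100101100 = 0x12C (11 bits → U+012C).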